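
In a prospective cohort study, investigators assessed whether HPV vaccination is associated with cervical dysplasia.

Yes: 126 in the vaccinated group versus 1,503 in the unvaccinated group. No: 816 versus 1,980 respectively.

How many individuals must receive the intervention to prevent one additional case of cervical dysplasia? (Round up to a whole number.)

Risk in treated group = 126/942 = 0.13376; risk in control = 1503/3483 = 0.43152.
Absolute risk reduction = 0.43152 − 0.13376 = 0.29777
NNT = 1 / ARR = 1 / 0.29777 = 3.358 → round up → 4

4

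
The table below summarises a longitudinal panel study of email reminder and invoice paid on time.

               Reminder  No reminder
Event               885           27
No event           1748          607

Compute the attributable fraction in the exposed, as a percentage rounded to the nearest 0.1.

Reading the table with exposure as columns: a = 885 (Reminder, case), b = 1748 (Reminder, non-case), c = 27 (No reminder, case), d = 607.
Risk in exposed = 885/2633 = 0.33612; risk in unexposed = 27/634 = 0.04259.
RR = 0.33612/0.04259 = 7.89256
AR% = (RR − 1)/RR × 100 = (7.89256 − 1)/7.89256 × 100 = 87.3298%

87.3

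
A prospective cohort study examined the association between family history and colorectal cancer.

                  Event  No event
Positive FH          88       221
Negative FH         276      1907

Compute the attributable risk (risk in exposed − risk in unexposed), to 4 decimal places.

0.1584

Cells: a = 88, b = 221, c = 276, d = 1907.
Risk in exposed = 88/309 = 0.284790; risk in unexposed = 276/2183 = 0.126432.
Risk difference = 0.284790 − 0.126432 = 0.158358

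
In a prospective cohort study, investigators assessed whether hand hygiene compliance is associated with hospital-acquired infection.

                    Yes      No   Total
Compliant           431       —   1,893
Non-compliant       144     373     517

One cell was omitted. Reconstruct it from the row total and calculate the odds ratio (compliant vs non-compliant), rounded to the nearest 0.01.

0.76

The missing cell is in the exposed row: 1893 − 431 = 1462.
So a = 431, b = 1462, c = 144, d = 373.
OR = (a·d)/(b·c) = (431 × 373) / (1462 × 144) = 160763 / 210528 = 0.76362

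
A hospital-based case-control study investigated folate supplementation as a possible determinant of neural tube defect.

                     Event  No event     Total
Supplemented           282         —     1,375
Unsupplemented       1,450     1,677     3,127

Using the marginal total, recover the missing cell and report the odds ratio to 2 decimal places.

The missing cell is in the exposed row: 1375 − 282 = 1093.
So a = 282, b = 1093, c = 1450, d = 1677.
OR = (a·d)/(b·c) = (282 × 1677) / (1093 × 1450) = 472914 / 1584850 = 0.29840

0.30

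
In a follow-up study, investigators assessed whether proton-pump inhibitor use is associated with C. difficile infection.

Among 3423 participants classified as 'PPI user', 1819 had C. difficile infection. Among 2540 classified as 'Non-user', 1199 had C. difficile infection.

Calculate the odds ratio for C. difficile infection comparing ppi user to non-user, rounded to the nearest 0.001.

1.268

From the description: a = 1819, b = 1604, c = 1199, d = 1341.
OR = (a·d)/(b·c) = (1819 × 1341) / (1604 × 1199) = 2439279 / 1923196 = 1.26835
The odds of C. difficile infection are about 1.27 times as high in the ppi user group.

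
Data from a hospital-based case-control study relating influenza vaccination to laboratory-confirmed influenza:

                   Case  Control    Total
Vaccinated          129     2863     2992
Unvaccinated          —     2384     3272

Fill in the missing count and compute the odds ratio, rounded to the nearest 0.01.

The missing cell is in the unexposed row: 3272 − 2384 = 888.
So a = 129, b = 2863, c = 888, d = 2384.
OR = (a·d)/(b·c) = (129 × 2384) / (2863 × 888) = 307536 / 2542344 = 0.12097

0.12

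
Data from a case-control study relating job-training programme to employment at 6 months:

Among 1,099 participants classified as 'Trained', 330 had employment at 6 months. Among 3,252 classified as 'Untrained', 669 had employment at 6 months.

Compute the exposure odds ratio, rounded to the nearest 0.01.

1.66

From the description: a = 330, b = 769, c = 669, d = 2583.
OR = (a·d)/(b·c) = (330 × 2583) / (769 × 669) = 852390 / 514461 = 1.65686
The odds of employment at 6 months are about 1.66 times as high in the trained group.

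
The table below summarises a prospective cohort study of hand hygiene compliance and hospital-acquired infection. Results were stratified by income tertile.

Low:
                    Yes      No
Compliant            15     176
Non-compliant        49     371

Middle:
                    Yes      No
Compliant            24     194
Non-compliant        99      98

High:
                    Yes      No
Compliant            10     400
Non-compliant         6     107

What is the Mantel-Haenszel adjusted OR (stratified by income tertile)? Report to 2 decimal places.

0.26

OR_MH = Σ(aᵢdᵢ/nᵢ) / Σ(bᵢcᵢ/nᵢ), where nᵢ is the stratum total.
Stratum 1 (Low): n = 611; a·d/n = 15·371/611 = 9.1080; b·c/n = 176·49/611 = 14.1146
Stratum 2 (Middle): n = 415; a·d/n = 24·98/415 = 5.6675; b·c/n = 194·99/415 = 46.2795
Stratum 3 (High): n = 523; a·d/n = 10·107/523 = 2.0459; b·c/n = 400·6/523 = 4.5889
OR_MH = (9.1080 + 5.6675 + 2.0459) / (14.1146 + 46.2795 + 4.5889) = 16.8214 / 64.9830 = 0.25886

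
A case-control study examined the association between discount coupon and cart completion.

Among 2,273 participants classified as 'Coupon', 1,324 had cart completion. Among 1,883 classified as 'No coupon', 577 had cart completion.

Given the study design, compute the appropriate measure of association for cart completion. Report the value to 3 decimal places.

From the description: a = 1324, b = 949, c = 577, d = 1306.
This is a case-control study: participants were sampled on outcome status, so risks in the source population cannot be estimated directly — relative risk is not valid here. The odds ratio is the appropriate measure.
OR = (a·d)/(b·c) = (1324 × 1306) / (949 × 577) = 1729144 / 547573 = 3.15783

3.158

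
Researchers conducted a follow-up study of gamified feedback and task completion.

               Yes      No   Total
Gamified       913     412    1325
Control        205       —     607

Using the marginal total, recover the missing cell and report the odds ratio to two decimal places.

The missing cell is in the unexposed row: 607 − 205 = 402.
So a = 913, b = 412, c = 205, d = 402.
OR = (a·d)/(b·c) = (913 × 402) / (412 × 205) = 367026 / 84460 = 4.34556

4.35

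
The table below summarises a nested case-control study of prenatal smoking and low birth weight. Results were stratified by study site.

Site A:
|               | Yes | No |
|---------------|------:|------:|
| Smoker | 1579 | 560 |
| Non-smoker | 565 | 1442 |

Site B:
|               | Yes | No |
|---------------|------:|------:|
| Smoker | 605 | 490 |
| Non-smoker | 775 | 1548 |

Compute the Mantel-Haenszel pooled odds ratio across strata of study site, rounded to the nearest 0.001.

4.392

OR_MH = Σ(aᵢdᵢ/nᵢ) / Σ(bᵢcᵢ/nᵢ), where nᵢ is the stratum total.
Stratum 1 (Site A): n = 4146; a·d/n = 1579·1442/4146 = 549.1843; b·c/n = 560·565/4146 = 76.3145
Stratum 2 (Site B): n = 3418; a·d/n = 605·1548/3418 = 274.0023; b·c/n = 490·775/3418 = 111.1030
OR_MH = (549.1843 + 274.0023) / (76.3145 + 111.1030) = 823.1866 / 187.4175 = 4.39226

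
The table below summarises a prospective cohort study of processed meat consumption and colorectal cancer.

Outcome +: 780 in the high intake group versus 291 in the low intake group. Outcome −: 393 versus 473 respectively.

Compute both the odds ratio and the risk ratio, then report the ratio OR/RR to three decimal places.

1.848

From the description: a = 780, b = 393, c = 291, d = 473.
OR = (780·473)/(393·291) = 368940/114363 = 3.22604
Risk in exposed = 780/1173 = 0.66496; risk in unexposed = 291/764 = 0.38089; RR = 1.74581
OR/RR = 3.22604 / 1.74581 = 1.84788
The outcome is not rare, so the OR lies further from 1 than the RR.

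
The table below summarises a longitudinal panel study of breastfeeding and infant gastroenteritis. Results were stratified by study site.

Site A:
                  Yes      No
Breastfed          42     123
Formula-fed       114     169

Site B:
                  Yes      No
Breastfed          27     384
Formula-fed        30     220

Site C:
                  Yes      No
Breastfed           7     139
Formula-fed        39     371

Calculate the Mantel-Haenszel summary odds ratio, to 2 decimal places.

OR_MH = Σ(aᵢdᵢ/nᵢ) / Σ(bᵢcᵢ/nᵢ), where nᵢ is the stratum total.
Stratum 1 (Site A): n = 448; a·d/n = 42·169/448 = 15.8438; b·c/n = 123·114/448 = 31.2991
Stratum 2 (Site B): n = 661; a·d/n = 27·220/661 = 8.9864; b·c/n = 384·30/661 = 17.4281
Stratum 3 (Site C): n = 556; a·d/n = 7·371/556 = 4.6709; b·c/n = 139·39/556 = 9.7500
OR_MH = (15.8438 + 8.9864 + 4.6709) / (31.2991 + 17.4281 + 9.7500) = 29.5010 / 58.4772 = 0.50449

0.50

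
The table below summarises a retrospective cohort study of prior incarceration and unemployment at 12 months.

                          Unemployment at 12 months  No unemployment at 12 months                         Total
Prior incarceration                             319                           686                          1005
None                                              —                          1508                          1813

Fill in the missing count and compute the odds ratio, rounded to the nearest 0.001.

The missing cell is in the unexposed row: 1813 − 1508 = 305.
So a = 319, b = 686, c = 305, d = 1508.
OR = (a·d)/(b·c) = (319 × 1508) / (686 × 305) = 481052 / 209230 = 2.29915

2.299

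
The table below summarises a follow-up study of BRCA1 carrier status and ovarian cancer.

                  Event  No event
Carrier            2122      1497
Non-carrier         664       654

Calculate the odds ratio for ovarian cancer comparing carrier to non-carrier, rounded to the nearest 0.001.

Cells: a = 2122, b = 1497, c = 664, d = 654.
OR = (a·d)/(b·c) = (2122 × 654) / (1497 × 664) = 1387788 / 994008 = 1.39615
The odds of ovarian cancer are about 1.40 times as high in the carrier group.

1.396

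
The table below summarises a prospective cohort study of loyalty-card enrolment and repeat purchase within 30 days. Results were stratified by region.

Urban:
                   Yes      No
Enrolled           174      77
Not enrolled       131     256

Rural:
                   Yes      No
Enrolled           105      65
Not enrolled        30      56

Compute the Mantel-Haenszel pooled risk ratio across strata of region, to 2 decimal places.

1.97

RR_MH = Σ(aᵢ·n₀ᵢ/nᵢ) / Σ(cᵢ·n₁ᵢ/nᵢ), with n₁ᵢ = aᵢ+bᵢ (exposed), n₀ᵢ = cᵢ+dᵢ (unexposed), nᵢ = n₁ᵢ+n₀ᵢ.
Stratum 1 (Urban): n₁ = 251, n₀ = 387, n = 638; a·n₀/n = 174·387/638 = 105.5455; c·n₁/n = 131·251/638 = 51.5376
Stratum 2 (Rural): n₁ = 170, n₀ = 86, n = 256; a·n₀/n = 105·86/256 = 35.2734; c·n₁/n = 30·170/256 = 19.9219
RR_MH = (105.5455 + 35.2734) / (51.5376 + 19.9219) = 140.8189 / 71.4595 = 1.97061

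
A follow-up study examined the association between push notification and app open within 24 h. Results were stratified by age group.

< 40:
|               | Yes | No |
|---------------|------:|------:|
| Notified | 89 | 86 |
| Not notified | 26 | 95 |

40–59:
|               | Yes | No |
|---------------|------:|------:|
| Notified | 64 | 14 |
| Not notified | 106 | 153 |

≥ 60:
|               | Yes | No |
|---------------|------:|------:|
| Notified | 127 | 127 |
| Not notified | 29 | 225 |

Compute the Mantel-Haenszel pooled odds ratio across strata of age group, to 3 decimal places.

OR_MH = Σ(aᵢdᵢ/nᵢ) / Σ(bᵢcᵢ/nᵢ), where nᵢ is the stratum total.
Stratum 1 (< 40): n = 296; a·d/n = 89·95/296 = 28.5642; b·c/n = 86·26/296 = 7.5541
Stratum 2 (40–59): n = 337; a·d/n = 64·153/337 = 29.0564; b·c/n = 14·106/337 = 4.4036
Stratum 3 (≥ 60): n = 508; a·d/n = 127·225/508 = 56.2500; b·c/n = 127·29/508 = 7.2500
OR_MH = (28.5642 + 29.0564 + 56.2500) / (7.5541 + 4.4036 + 7.2500) = 113.8706 / 19.2076 = 5.92841

5.928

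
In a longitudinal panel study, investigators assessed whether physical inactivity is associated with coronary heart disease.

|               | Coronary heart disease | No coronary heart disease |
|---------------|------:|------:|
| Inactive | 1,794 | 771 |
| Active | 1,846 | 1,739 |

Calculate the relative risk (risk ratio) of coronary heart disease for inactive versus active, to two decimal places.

1.36

Cells: a = 1794, b = 771, c = 1846, d = 1739.
Risk in exposed = 1794/2565 = 0.69942; risk in unexposed = 1846/3585 = 0.51492.
RR = 0.69942 / 0.51492 = 1.35829
The risk among the exposed is 1.36 times that among the unexposed.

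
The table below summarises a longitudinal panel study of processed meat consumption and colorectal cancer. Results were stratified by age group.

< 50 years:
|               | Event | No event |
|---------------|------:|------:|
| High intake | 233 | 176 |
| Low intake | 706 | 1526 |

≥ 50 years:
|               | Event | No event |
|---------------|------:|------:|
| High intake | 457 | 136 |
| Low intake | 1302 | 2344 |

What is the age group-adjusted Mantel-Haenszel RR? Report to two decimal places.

RR_MH = Σ(aᵢ·n₀ᵢ/nᵢ) / Σ(cᵢ·n₁ᵢ/nᵢ), with n₁ᵢ = aᵢ+bᵢ (exposed), n₀ᵢ = cᵢ+dᵢ (unexposed), nᵢ = n₁ᵢ+n₀ᵢ.
Stratum 1 (< 50 years): n₁ = 409, n₀ = 2232, n = 2641; a·n₀/n = 233·2232/2641 = 196.9163; c·n₁/n = 706·409/2641 = 109.3351
Stratum 2 (≥ 50 years): n₁ = 593, n₀ = 3646, n = 4239; a·n₀/n = 457·3646/4239 = 393.0696; c·n₁/n = 1302·593/4239 = 182.1387
RR_MH = (196.9163 + 393.0696) / (109.3351 + 182.1387) = 589.9859 / 291.4738 = 2.02415

2.02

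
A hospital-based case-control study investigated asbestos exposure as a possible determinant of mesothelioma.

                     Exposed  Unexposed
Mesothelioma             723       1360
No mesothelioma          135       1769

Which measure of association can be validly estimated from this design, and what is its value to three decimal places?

6.966

Reading the table with exposure as columns: a = 723 (Exposed, case), b = 135 (Exposed, non-case), c = 1360 (Unexposed, case), d = 1769.
This is a hospital-based case-control study: participants were sampled on outcome status, so risks in the source population cannot be estimated directly — relative risk is not valid here. The odds ratio is the appropriate measure.
OR = (a·d)/(b·c) = (723 × 1769) / (135 × 1360) = 1278987 / 183600 = 6.96616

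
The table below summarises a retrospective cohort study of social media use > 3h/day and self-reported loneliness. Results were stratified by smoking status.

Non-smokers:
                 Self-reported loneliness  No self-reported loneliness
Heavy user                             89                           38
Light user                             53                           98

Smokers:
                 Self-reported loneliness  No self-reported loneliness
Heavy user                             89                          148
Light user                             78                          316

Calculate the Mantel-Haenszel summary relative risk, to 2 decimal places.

1.94

RR_MH = Σ(aᵢ·n₀ᵢ/nᵢ) / Σ(cᵢ·n₁ᵢ/nᵢ), with n₁ᵢ = aᵢ+bᵢ (exposed), n₀ᵢ = cᵢ+dᵢ (unexposed), nᵢ = n₁ᵢ+n₀ᵢ.
Stratum 1 (Non-smokers): n₁ = 127, n₀ = 151, n = 278; a·n₀/n = 89·151/278 = 48.3417; c·n₁/n = 53·127/278 = 24.2122
Stratum 2 (Smokers): n₁ = 237, n₀ = 394, n = 631; a·n₀/n = 89·394/631 = 55.5721; c·n₁/n = 78·237/631 = 29.2964
RR_MH = (48.3417 + 55.5721) / (24.2122 + 29.2964) = 103.9138 / 53.5086 = 1.94200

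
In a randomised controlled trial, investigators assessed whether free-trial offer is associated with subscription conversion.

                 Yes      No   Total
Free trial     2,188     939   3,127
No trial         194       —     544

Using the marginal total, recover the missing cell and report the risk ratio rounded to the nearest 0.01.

1.96

The missing cell is in the unexposed row: 544 − 194 = 350.
So a = 2188, b = 939, c = 194, d = 350.
RR = [a/(a+b)] / [c/(c+d)] = (2188/3127) / (194/544) = 0.69971/0.35662 = 1.96208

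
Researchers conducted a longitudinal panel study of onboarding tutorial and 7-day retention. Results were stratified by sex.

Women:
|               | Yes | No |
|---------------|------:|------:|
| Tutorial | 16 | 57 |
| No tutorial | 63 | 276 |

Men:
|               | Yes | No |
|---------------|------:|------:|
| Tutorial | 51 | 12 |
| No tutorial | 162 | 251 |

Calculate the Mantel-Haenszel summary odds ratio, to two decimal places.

2.94

OR_MH = Σ(aᵢdᵢ/nᵢ) / Σ(bᵢcᵢ/nᵢ), where nᵢ is the stratum total.
Stratum 1 (Women): n = 412; a·d/n = 16·276/412 = 10.7184; b·c/n = 57·63/412 = 8.7160
Stratum 2 (Men): n = 476; a·d/n = 51·251/476 = 26.8929; b·c/n = 12·162/476 = 4.0840
OR_MH = (10.7184 + 26.8929) / (8.7160 + 4.0840) = 37.6113 / 12.8001 = 2.93837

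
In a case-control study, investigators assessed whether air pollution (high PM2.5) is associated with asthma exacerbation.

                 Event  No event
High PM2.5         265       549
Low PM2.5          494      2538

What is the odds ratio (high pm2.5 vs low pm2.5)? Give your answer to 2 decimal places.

2.48

Cells: a = 265, b = 549, c = 494, d = 2538.
OR = (a·d)/(b·c) = (265 × 2538) / (549 × 494) = 672570 / 271206 = 2.47992
The odds of asthma exacerbation are about 2.48 times as high in the high pm2.5 group.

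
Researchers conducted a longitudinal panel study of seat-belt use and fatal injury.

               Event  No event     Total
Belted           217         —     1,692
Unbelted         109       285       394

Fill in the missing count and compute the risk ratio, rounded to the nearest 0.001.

The missing cell is in the exposed row: 1692 − 217 = 1475.
So a = 217, b = 1475, c = 109, d = 285.
RR = [a/(a+b)] / [c/(c+d)] = (217/1692) / (109/394) = 0.12825/0.27665 = 0.46358

0.464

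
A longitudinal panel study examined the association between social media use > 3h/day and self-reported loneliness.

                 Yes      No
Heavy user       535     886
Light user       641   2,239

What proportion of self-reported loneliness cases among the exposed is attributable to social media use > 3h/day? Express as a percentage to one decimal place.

40.9

Cells: a = 535, b = 886, c = 641, d = 2239.
Risk in exposed = 535/1421 = 0.37650; risk in unexposed = 641/2880 = 0.22257.
RR = 0.37650/0.22257 = 1.69159
AR% = (RR − 1)/RR × 100 = (1.69159 − 1)/1.69159 × 100 = 40.8839%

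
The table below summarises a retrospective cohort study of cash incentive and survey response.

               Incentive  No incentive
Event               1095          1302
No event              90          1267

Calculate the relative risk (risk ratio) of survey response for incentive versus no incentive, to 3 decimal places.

1.823

Reading the table with exposure as columns: a = 1095 (Incentive, case), b = 90 (Incentive, non-case), c = 1302 (No incentive, case), d = 1267.
Risk in exposed = 1095/1185 = 0.92405; risk in unexposed = 1302/2569 = 0.50681.
RR = 0.92405 / 0.50681 = 1.82326
The risk among the exposed is 1.82 times that among the unexposed.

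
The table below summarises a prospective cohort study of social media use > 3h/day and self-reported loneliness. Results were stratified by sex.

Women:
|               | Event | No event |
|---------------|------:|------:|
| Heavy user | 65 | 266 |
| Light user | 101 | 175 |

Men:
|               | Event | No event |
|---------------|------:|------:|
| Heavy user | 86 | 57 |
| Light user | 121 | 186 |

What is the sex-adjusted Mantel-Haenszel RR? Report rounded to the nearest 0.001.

RR_MH = Σ(aᵢ·n₀ᵢ/nᵢ) / Σ(cᵢ·n₁ᵢ/nᵢ), with n₁ᵢ = aᵢ+bᵢ (exposed), n₀ᵢ = cᵢ+dᵢ (unexposed), nᵢ = n₁ᵢ+n₀ᵢ.
Stratum 1 (Women): n₁ = 331, n₀ = 276, n = 607; a·n₀/n = 65·276/607 = 29.5552; c·n₁/n = 101·331/607 = 55.0758
Stratum 2 (Men): n₁ = 143, n₀ = 307, n = 450; a·n₀/n = 86·307/450 = 58.6711; c·n₁/n = 121·143/450 = 38.4511
RR_MH = (29.5552 + 58.6711) / (55.0758 + 38.4511) = 88.2263 / 93.5269 = 0.94333

0.943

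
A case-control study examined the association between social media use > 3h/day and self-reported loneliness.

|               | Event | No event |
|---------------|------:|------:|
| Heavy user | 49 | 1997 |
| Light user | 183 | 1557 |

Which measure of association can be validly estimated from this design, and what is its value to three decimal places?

Cells: a = 49, b = 1997, c = 183, d = 1557.
This is a case-control study: participants were sampled on outcome status, so risks in the source population cannot be estimated directly — relative risk is not valid here. The odds ratio is the appropriate measure.
OR = (a·d)/(b·c) = (49 × 1557) / (1997 × 183) = 76293 / 365451 = 0.20876

0.209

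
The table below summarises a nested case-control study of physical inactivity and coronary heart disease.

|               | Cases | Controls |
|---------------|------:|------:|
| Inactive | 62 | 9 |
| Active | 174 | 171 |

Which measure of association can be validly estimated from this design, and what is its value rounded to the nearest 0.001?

6.770

Cells: a = 62, b = 9, c = 174, d = 171.
This is a nested case-control study: participants were sampled on outcome status, so risks in the source population cannot be estimated directly — relative risk is not valid here. The odds ratio is the appropriate measure.
OR = (a·d)/(b·c) = (62 × 171) / (9 × 174) = 10602 / 1566 = 6.77011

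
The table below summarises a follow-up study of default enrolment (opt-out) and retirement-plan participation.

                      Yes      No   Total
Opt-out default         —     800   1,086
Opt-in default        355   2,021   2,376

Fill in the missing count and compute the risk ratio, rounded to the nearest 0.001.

The missing cell is in the exposed row: 1086 − 800 = 286.
So a = 286, b = 800, c = 355, d = 2021.
RR = [a/(a+b)] / [c/(c+d)] = (286/1086) / (355/2376) = 0.26335/0.14941 = 1.76260

1.763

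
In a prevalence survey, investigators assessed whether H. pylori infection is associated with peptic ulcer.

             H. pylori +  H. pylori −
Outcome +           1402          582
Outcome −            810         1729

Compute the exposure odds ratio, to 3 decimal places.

Reading the table with exposure as columns: a = 1402 (H. pylori +, case), b = 810 (H. pylori +, non-case), c = 582 (H. pylori −, case), d = 1729.
OR = (a·d)/(b·c) = (1402 × 1729) / (810 × 582) = 2424058 / 471420 = 5.14203
The odds of peptic ulcer are about 5.14 times as high in the h. pylori + group.

5.142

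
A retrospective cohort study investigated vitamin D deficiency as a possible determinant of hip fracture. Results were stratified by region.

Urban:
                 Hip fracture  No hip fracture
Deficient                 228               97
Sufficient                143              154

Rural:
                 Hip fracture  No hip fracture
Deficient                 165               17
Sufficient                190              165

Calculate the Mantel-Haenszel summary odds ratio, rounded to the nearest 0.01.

OR_MH = Σ(aᵢdᵢ/nᵢ) / Σ(bᵢcᵢ/nᵢ), where nᵢ is the stratum total.
Stratum 1 (Urban): n = 622; a·d/n = 228·154/622 = 56.4502; b·c/n = 97·143/622 = 22.3006
Stratum 2 (Rural): n = 537; a·d/n = 165·165/537 = 50.6983; b·c/n = 17·190/537 = 6.0149
OR_MH = (56.4502 + 50.6983) / (22.3006 + 6.0149) = 107.1485 / 28.3155 = 3.78409

3.78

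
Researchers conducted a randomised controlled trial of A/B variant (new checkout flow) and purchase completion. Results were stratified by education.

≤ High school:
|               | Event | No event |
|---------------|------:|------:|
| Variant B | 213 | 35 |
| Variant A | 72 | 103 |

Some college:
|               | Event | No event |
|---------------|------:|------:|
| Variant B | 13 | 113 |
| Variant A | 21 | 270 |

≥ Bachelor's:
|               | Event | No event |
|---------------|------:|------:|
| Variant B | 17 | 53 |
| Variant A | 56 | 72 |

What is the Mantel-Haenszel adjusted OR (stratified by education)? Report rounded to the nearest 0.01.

OR_MH = Σ(aᵢdᵢ/nᵢ) / Σ(bᵢcᵢ/nᵢ), where nᵢ is the stratum total.
Stratum 1 (≤ High school): n = 423; a·d/n = 213·103/423 = 51.8652; b·c/n = 35·72/423 = 5.9574
Stratum 2 (Some college): n = 417; a·d/n = 13·270/417 = 8.4173; b·c/n = 113·21/417 = 5.6906
Stratum 3 (≥ Bachelor's): n = 198; a·d/n = 17·72/198 = 6.1818; b·c/n = 53·56/198 = 14.9899
OR_MH = (51.8652 + 8.4173 + 6.1818) / (5.9574 + 5.6906 + 14.9899) = 66.4643 / 26.6380 = 2.49510

2.50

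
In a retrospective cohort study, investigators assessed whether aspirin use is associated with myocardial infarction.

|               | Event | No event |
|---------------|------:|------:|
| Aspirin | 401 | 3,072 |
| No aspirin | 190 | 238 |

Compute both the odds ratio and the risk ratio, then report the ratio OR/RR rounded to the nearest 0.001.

0.629

Cells: a = 401, b = 3072, c = 190, d = 238.
OR = (401·238)/(3072·190) = 95438/583680 = 0.16351
Risk in exposed = 401/3473 = 0.11546; risk in unexposed = 190/428 = 0.44393; RR = 0.26009
OR/RR = 0.16351 / 0.26009 = 0.62866
The outcome is not rare, so the OR lies further from 1 than the RR.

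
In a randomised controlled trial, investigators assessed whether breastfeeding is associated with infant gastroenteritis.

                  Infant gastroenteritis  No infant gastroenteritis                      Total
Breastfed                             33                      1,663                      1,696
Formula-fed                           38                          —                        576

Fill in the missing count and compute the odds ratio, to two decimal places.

The missing cell is in the unexposed row: 576 − 38 = 538.
So a = 33, b = 1663, c = 38, d = 538.
OR = (a·d)/(b·c) = (33 × 538) / (1663 × 38) = 17754 / 63194 = 0.28094

0.28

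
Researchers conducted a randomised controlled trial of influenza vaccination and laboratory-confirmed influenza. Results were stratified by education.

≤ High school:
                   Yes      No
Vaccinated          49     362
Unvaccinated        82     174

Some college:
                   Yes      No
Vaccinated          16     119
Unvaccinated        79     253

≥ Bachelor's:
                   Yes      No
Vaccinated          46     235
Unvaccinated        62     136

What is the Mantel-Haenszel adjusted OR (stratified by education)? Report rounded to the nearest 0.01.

0.36

OR_MH = Σ(aᵢdᵢ/nᵢ) / Σ(bᵢcᵢ/nᵢ), where nᵢ is the stratum total.
Stratum 1 (≤ High school): n = 667; a·d/n = 49·174/667 = 12.7826; b·c/n = 362·82/667 = 44.5037
Stratum 2 (Some college): n = 467; a·d/n = 16·253/467 = 8.6681; b·c/n = 119·79/467 = 20.1306
Stratum 3 (≥ Bachelor's): n = 479; a·d/n = 46·136/479 = 13.0605; b·c/n = 235·62/479 = 30.4175
OR_MH = (12.7826 + 8.6681 + 13.0605) / (44.5037 + 20.1306 + 30.4175) = 34.5112 / 95.0519 = 0.36308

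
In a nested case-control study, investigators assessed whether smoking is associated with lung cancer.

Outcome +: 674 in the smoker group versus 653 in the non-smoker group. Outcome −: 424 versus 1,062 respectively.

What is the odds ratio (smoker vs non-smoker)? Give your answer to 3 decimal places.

2.585

From the description: a = 674, b = 424, c = 653, d = 1062.
OR = (a·d)/(b·c) = (674 × 1062) / (424 × 653) = 715788 / 276872 = 2.58527
The odds of lung cancer are about 2.59 times as high in the smoker group.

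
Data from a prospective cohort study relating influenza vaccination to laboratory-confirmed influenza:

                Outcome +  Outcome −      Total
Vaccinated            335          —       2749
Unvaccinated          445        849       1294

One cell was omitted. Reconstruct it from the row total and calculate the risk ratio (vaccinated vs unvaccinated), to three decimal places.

The missing cell is in the exposed row: 2749 − 335 = 2414.
So a = 335, b = 2414, c = 445, d = 849.
RR = [a/(a+b)] / [c/(c+d)] = (335/2749) / (445/1294) = 0.12186/0.34389 = 0.35436

0.354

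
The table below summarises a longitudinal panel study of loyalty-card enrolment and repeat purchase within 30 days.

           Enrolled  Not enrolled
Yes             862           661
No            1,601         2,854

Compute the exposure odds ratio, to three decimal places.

Reading the table with exposure as columns: a = 862 (Enrolled, case), b = 1601 (Enrolled, non-case), c = 661 (Not enrolled, case), d = 2854.
OR = (a·d)/(b·c) = (862 × 2854) / (1601 × 661) = 2460148 / 1058261 = 2.32471
The odds of repeat purchase within 30 days are about 2.32 times as high in the enrolled group.

2.325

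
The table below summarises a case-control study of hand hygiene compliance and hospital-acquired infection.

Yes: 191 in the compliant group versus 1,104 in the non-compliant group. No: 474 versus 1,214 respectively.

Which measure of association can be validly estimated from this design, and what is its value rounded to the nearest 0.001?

From the description: a = 191, b = 474, c = 1104, d = 1214.
This is a case-control study: participants were sampled on outcome status, so risks in the source population cannot be estimated directly — relative risk is not valid here. The odds ratio is the appropriate measure.
OR = (a·d)/(b·c) = (191 × 1214) / (474 × 1104) = 231874 / 523296 = 0.44310

0.443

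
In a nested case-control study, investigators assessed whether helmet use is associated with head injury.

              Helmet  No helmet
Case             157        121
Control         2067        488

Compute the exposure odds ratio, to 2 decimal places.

0.31

Reading the table with exposure as columns: a = 157 (Helmet, case), b = 2067 (Helmet, non-case), c = 121 (No helmet, case), d = 488.
OR = (a·d)/(b·c) = (157 × 488) / (2067 × 121) = 76616 / 250107 = 0.30633
Exposure is associated with lower odds of head injury (OR = 0.31 < 1).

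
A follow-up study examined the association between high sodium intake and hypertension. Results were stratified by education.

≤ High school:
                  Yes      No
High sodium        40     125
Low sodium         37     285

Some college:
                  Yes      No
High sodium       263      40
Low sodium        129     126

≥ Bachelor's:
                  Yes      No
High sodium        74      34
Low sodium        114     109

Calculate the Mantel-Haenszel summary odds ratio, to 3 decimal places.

OR_MH = Σ(aᵢdᵢ/nᵢ) / Σ(bᵢcᵢ/nᵢ), where nᵢ is the stratum total.
Stratum 1 (≤ High school): n = 487; a·d/n = 40·285/487 = 23.4086; b·c/n = 125·37/487 = 9.4969
Stratum 2 (Some college): n = 558; a·d/n = 263·126/558 = 59.3871; b·c/n = 40·129/558 = 9.2473
Stratum 3 (≥ Bachelor's): n = 331; a·d/n = 74·109/331 = 24.3686; b·c/n = 34·114/331 = 11.7100
OR_MH = (23.4086 + 59.3871 + 24.3686) / (9.4969 + 9.2473 + 11.7100) = 107.1643 / 30.4542 = 3.51887

3.519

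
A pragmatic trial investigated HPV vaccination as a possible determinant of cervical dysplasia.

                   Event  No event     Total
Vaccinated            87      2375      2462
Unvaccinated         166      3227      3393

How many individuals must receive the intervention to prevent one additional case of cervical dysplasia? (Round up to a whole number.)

Risk in treated group = 87/2462 = 0.03534; risk in control = 166/3393 = 0.04892.
Absolute risk reduction = 0.04892 − 0.03534 = 0.01359
NNT = 1 / ARR = 1 / 0.01359 = 73.599 → round up → 74

74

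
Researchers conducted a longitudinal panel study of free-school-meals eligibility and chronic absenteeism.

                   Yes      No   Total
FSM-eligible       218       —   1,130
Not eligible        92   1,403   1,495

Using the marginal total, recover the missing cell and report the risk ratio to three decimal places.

3.135

The missing cell is in the exposed row: 1130 − 218 = 912.
So a = 218, b = 912, c = 92, d = 1403.
RR = [a/(a+b)] / [c/(c+d)] = (218/1130) / (92/1495) = 0.19292/0.06154 = 3.13496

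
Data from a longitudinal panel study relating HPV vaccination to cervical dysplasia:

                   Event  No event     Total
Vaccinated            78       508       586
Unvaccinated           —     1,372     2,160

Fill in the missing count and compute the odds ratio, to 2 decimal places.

The missing cell is in the unexposed row: 2160 − 1372 = 788.
So a = 78, b = 508, c = 788, d = 1372.
OR = (a·d)/(b·c) = (78 × 1372) / (508 × 788) = 107016 / 400304 = 0.26734

0.27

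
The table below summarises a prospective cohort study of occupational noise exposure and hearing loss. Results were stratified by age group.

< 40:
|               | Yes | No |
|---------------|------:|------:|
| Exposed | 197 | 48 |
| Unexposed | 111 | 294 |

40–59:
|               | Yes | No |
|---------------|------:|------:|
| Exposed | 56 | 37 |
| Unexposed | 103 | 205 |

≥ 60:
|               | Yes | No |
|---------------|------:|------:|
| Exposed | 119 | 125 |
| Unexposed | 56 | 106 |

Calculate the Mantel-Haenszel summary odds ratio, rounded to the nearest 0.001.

4.259

OR_MH = Σ(aᵢdᵢ/nᵢ) / Σ(bᵢcᵢ/nᵢ), where nᵢ is the stratum total.
Stratum 1 (< 40): n = 650; a·d/n = 197·294/650 = 89.1046; b·c/n = 48·111/650 = 8.1969
Stratum 2 (40–59): n = 401; a·d/n = 56·205/401 = 28.6284; b·c/n = 37·103/401 = 9.5037
Stratum 3 (≥ 60): n = 406; a·d/n = 119·106/406 = 31.0690; b·c/n = 125·56/406 = 17.2414
OR_MH = (89.1046 + 28.6284 + 31.0690) / (8.1969 + 9.5037 + 17.2414) = 148.8020 / 34.9420 = 4.25854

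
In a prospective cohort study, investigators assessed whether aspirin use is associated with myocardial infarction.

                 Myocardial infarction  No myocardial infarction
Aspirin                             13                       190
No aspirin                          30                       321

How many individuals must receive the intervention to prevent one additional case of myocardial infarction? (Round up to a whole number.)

Risk in treated group = 13/203 = 0.06404; risk in control = 30/351 = 0.08547.
Absolute risk reduction = 0.08547 − 0.06404 = 0.02143
NNT = 1 / ARR = 1 / 0.02143 = 46.662 → round up → 47

47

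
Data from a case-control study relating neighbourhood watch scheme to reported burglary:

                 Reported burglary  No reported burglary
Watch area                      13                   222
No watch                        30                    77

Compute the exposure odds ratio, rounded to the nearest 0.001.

Cells: a = 13, b = 222, c = 30, d = 77.
OR = (a·d)/(b·c) = (13 × 77) / (222 × 30) = 1001 / 6660 = 0.15030
Exposure is associated with lower odds of reported burglary (OR = 0.15 < 1).

0.150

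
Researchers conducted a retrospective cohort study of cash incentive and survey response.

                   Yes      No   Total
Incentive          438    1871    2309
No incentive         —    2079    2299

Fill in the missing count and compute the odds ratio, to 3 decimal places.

The missing cell is in the unexposed row: 2299 − 2079 = 220.
So a = 438, b = 1871, c = 220, d = 2079.
OR = (a·d)/(b·c) = (438 × 2079) / (1871 × 220) = 910602 / 411620 = 2.21224

2.212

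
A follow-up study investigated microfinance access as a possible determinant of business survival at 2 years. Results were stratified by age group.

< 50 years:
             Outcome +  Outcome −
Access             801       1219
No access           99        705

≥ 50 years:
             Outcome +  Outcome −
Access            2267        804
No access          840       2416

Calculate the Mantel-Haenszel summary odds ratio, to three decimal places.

7.129

OR_MH = Σ(aᵢdᵢ/nᵢ) / Σ(bᵢcᵢ/nᵢ), where nᵢ is the stratum total.
Stratum 1 (< 50 years): n = 2824; a·d/n = 801·705/2824 = 199.9664; b·c/n = 1219·99/2824 = 42.7341
Stratum 2 (≥ 50 years): n = 6327; a·d/n = 2267·2416/6327 = 865.6665; b·c/n = 804·840/6327 = 106.7425
OR_MH = (199.9664 + 865.6665) / (42.7341 + 106.7425) = 1065.6329 / 149.4766 = 7.12910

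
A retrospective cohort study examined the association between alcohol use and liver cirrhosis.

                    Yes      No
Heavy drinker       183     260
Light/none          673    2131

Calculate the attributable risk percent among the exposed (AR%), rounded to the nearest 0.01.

Cells: a = 183, b = 260, c = 673, d = 2131.
Risk in exposed = 183/443 = 0.41309; risk in unexposed = 673/2804 = 0.24001.
RR = 0.41309/0.24001 = 1.72112
AR% = (RR − 1)/RR × 100 = (1.72112 − 1)/1.72112 × 100 = 41.8982%

41.90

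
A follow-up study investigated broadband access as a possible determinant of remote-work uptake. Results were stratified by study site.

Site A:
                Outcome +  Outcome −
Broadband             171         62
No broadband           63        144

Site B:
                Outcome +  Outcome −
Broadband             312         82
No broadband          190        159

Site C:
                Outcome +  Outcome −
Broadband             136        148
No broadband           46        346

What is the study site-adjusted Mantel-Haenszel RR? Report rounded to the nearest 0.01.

1.99

RR_MH = Σ(aᵢ·n₀ᵢ/nᵢ) / Σ(cᵢ·n₁ᵢ/nᵢ), with n₁ᵢ = aᵢ+bᵢ (exposed), n₀ᵢ = cᵢ+dᵢ (unexposed), nᵢ = n₁ᵢ+n₀ᵢ.
Stratum 1 (Site A): n₁ = 233, n₀ = 207, n = 440; a·n₀/n = 171·207/440 = 80.4477; c·n₁/n = 63·233/440 = 33.3614
Stratum 2 (Site B): n₁ = 394, n₀ = 349, n = 743; a·n₀/n = 312·349/743 = 146.5518; c·n₁/n = 190·394/743 = 100.7537
Stratum 3 (Site C): n₁ = 284, n₀ = 392, n = 676; a·n₀/n = 136·392/676 = 78.8639; c·n₁/n = 46·284/676 = 19.3254
RR_MH = (80.4477 + 146.5518 + 78.8639) / (33.3614 + 100.7537 + 19.3254) = 305.8634 / 153.4405 = 1.99337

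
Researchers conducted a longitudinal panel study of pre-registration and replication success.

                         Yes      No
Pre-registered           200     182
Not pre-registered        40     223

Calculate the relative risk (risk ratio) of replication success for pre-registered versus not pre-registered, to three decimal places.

3.442

Cells: a = 200, b = 182, c = 40, d = 223.
Risk in exposed = 200/382 = 0.52356; risk in unexposed = 40/263 = 0.15209.
RR = 0.52356 / 0.15209 = 3.44241
The risk among the exposed is 3.44 times that among the unexposed.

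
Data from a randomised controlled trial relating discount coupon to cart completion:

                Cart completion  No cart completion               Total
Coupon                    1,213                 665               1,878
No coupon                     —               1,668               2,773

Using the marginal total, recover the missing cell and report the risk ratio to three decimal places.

1.621

The missing cell is in the unexposed row: 2773 − 1668 = 1105.
So a = 1213, b = 665, c = 1105, d = 1668.
RR = [a/(a+b)] / [c/(c+d)] = (1213/1878) / (1105/2773) = 0.64590/0.39849 = 1.62089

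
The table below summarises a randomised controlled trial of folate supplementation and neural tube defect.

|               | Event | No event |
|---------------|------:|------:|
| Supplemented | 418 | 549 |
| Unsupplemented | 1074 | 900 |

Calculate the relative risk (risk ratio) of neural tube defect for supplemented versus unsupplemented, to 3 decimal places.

0.794

Cells: a = 418, b = 549, c = 1074, d = 900.
Risk in exposed = 418/967 = 0.43226; risk in unexposed = 1074/1974 = 0.54407.
RR = 0.43226 / 0.54407 = 0.79450
The risk is 21% lower among the exposed than among the unexposed.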